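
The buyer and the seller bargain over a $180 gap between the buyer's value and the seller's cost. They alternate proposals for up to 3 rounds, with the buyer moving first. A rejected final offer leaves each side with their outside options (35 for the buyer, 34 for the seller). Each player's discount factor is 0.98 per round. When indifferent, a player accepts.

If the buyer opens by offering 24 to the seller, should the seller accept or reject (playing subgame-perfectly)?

Work out the seller's continuation value if the offer is rejected.
Round 3 (the buyer proposes): the seller gets 34 if talks fail, so the buyer offers 34 and keeps 146.
Round 2 (the seller proposes): the buyer can get 146 next round, worth 0.98 × 146 = 143.08 now. The seller offers 143.08 and keeps 180 − 143.08 = 36.92.
So by rejecting in round 1, the seller gets 36.92 next round, worth 0.98 × 36.92 = 36.1816 now.
Offer 24 < 36.1816, so the seller rejects.

Reject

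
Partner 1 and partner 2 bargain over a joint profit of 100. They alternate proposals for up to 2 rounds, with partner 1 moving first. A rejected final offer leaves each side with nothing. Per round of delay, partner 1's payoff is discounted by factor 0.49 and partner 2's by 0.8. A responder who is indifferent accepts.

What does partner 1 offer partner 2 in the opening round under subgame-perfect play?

By backward induction:
Round 2 (partner 2 proposes): partner 1 will accept anything ≥ 0, so partner 2 offers 0 and keeps 100.
Round 1 (partner 1 proposes): partner 2 can get 100 next round, worth 0.8 × 100 = 80 now, so partner 1 offers 80, keeping 20.

80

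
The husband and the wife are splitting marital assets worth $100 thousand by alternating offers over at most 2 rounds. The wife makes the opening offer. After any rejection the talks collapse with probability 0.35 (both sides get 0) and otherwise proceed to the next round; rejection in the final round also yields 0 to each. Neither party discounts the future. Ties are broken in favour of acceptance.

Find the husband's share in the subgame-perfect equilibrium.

Round 2 (the husband proposes): the wife will accept anything ≥ 0, so the husband offers 0 and keeps 100.
Round 1 (the wife proposes): rejecting gives the husband an expected 0.65 × 100 = 65; the wife offers that and keeps 35.

65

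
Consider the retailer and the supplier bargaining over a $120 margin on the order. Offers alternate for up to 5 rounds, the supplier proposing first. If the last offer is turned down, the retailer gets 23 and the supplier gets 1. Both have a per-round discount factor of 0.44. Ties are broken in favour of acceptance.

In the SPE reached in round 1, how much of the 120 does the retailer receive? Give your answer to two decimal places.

Round 5 (the supplier proposes): the retailer gets 23 if talks fail, so the supplier offers 23 and keeps 97.
Round 4 (the retailer proposes): the supplier can get 97 next round, worth 0.44 × 97 = 42.68 now, so the retailer offers 42.68, keeping 77.32.
Round 3 (the supplier proposes): the retailer can get 77.32 next round, worth 0.44 × 77.32 = 34.0208 now, so the supplier offers 34.0208, keeping 85.9792.
Round 2 (the retailer proposes): the supplier can get 85.9792 next round, worth 0.44 × 85.9792 = 37.830848 now, so the retailer offers 37.830848, keeping 82.169152.
Round 1 (the supplier proposes): the retailer can get 82.169152 next round, worth 0.44 × 82.169152 = 36.15442688 now. The supplier offers 36.15442688 and keeps 120 − 36.15442688 = 83.84557312.

36.15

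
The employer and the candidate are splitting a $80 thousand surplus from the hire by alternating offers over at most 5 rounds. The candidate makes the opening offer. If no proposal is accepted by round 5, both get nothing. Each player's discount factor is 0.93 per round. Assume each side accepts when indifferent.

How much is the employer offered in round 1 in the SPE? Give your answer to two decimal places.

9.71

Solve by backward induction from round 5.
Round 5 (the candidate proposes): the employer will accept anything ≥ 0, so the candidate offers 0 and keeps 80.
Round 4 (the employer proposes): the candidate can get 80 next round, worth 0.93 × 80 = 74.4 now; the employer offers that and keeps 5.6.
Round 3 (the candidate proposes): the employer can get 5.6 next round, worth 0.93 × 5.6 = 5.208 now, so the candidate offers 5.208, keeping 74.792.
Round 2 (the employer proposes): the candidate can get 74.792 next round, worth 0.93 × 74.792 = 69.55656 now; the employer offers that and keeps 10.44344.
Round 1 (the candidate proposes): the employer can get 10.44344 next round, worth 0.93 × 10.44344 = 9.7123992 now; the candidate offers that and keeps 70.2876008.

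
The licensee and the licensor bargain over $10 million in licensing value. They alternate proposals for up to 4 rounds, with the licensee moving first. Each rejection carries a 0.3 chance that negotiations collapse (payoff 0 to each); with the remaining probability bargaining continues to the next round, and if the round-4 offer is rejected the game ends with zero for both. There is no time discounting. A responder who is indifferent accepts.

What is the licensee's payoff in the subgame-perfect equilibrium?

Round 4 (the licensor proposes): rejection yields 0 for the licensee; the licensor offers 0 and keeps 10.
Round 3 (the licensee proposes): rejecting gives the licensor an expected 0.7 × 10 = 7; the licensee offers that and keeps 3.
Round 2 (the licensor proposes): rejecting gives the licensee an expected 0.7 × 3 = 2.1; the licensor offers that and keeps 7.9.
Round 1 (the licensee proposes): rejecting gives the licensor an expected 0.7 × 7.9 = 5.53, so the licensee offers 5.53, keeping 4.47.

4.47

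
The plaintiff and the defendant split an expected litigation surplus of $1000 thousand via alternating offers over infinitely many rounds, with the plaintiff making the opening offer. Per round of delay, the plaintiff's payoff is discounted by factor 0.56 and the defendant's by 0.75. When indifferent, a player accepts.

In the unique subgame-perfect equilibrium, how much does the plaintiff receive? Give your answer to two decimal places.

431.03

Let x be the plaintiff's share when the plaintiff proposes and y be the defendant's share when the defendant proposes.
The defendant accepts iff offered ≥ 0.75·y, so x = 1000 − 0.75y. Symmetrically y = 1000 − 0.56x.
Substituting: x = 1000 − 0.75(1000 − 0.56x), giving x(1 − 0.56·0.75) = 1000(1 − 0.75).
So x = 1000 × 0.25 / 0.58 ≈ 431.0345, and the defendant receives 1000 − x ≈ 568.9655.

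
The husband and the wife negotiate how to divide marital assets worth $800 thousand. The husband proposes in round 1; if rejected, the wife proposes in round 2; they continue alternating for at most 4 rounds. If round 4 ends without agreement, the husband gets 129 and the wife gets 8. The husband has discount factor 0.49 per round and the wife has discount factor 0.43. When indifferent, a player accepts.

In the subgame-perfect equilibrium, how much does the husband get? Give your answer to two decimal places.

563.77

Round 4 (the wife proposes): the husband gets 129 if talks fail, so the wife offers 129 and keeps 671.
Round 3 (the husband proposes): the wife can get 671 next round, worth 0.43 × 671 = 288.53 now; the husband offers that and keeps 511.47.
Round 2 (the wife proposes): the husband can get 511.47 next round, worth 0.49 × 511.47 = 250.6203 now; the wife offers that and keeps 549.3797.
Round 1 (the husband proposes): the wife can get 549.3797 next round, worth 0.43 × 549.3797 = 236.233271 now; the husband offers that and keeps 563.766729.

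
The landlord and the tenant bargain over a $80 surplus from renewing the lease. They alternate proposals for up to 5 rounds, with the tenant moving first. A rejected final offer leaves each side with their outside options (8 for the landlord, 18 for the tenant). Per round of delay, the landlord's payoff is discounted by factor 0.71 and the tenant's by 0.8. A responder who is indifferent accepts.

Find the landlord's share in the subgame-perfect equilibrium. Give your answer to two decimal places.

Solve by backward induction from round 5.
Round 5 (the tenant proposes): the landlord gets 8 if talks fail, so the tenant offers 8 and keeps 72.
Round 4 (the landlord proposes): the tenant can get 72 next round, worth 0.8 × 72 = 57.6 now; the landlord offers that and keeps 22.4.
Round 3 (the tenant proposes): the landlord can get 22.4 next round, worth 0.71 × 22.4 = 15.904 now, so the tenant offers 15.904, keeping 64.096.
Round 2 (the landlord proposes): the tenant can get 64.096 next round, worth 0.8 × 64.096 = 51.2768 now; the landlord offers that and keeps 28.7232.
Round 1 (the tenant proposes): the landlord can get 28.7232 next round, worth 0.71 × 28.7232 = 20.393472 now. The tenant offers 20.393472 and keeps 80 − 20.393472 = 59.606528.

20.39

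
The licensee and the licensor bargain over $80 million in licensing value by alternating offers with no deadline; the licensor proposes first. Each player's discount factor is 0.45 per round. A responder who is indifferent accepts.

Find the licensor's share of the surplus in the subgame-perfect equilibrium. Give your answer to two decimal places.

In a stationary SPE each proposer offers the other exactly their discounted continuation value.
If the licensor keeps x when proposing and the licensee keeps y when proposing, then x = 80 − 0.45y and y = 80 − 0.45x.
Solving: x = 80(1 − 0.45) / (1 − 0.45·0.45) = 44 / 0.7975 ≈ 55.1724.
The licensee gets 80 − 55.1724 ≈ 24.8276.

55.17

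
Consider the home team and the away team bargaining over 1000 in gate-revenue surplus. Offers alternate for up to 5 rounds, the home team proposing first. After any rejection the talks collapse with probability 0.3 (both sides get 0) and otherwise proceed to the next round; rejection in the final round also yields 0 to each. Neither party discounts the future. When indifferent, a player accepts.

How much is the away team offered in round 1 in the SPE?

Round 5 (the home team proposes): the away team will accept anything ≥ 0, so the home team offers 0 and keeps 1000.
Round 4 (the away team proposes): rejecting gives the home team an expected 0.7 × 1000 = 700. The away team offers 700 and keeps 1000 − 700 = 300.
Round 3 (the home team proposes): rejecting gives the away team an expected 0.7 × 300 = 210; the home team offers that and keeps 790.
Round 2 (the away team proposes): rejecting gives the home team an expected 0.7 × 790 = 553, so the away team offers 553, keeping 447.
Round 1 (the home team proposes): rejecting gives the away team an expected 0.7 × 447 = 312.9. The home team offers 312.9 and keeps 1000 − 312.9 = 687.1.

312.9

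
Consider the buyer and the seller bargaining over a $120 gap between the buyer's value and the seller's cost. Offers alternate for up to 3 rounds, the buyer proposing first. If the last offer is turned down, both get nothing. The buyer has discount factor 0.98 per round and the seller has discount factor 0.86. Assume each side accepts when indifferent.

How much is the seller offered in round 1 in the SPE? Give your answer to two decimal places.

2.06

Work backward from the last round.
Round 3 (the buyer proposes): the seller will accept anything ≥ 0, so the buyer offers 0 and keeps 120.
Round 2 (the seller proposes): the buyer can get 120 next round, worth 0.98 × 120 = 117.6 now; the seller offers that and keeps 2.4.
Round 1 (the buyer proposes): the seller can get 2.4 next round, worth 0.86 × 2.4 = 2.064 now; the buyer offers that and keeps 117.936.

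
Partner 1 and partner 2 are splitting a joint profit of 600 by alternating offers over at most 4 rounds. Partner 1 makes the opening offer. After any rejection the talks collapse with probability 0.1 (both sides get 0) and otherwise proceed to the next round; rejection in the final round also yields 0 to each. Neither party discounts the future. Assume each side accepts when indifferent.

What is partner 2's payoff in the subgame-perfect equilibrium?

491.4

Round 4 (partner 2 proposes): partner 1 will accept anything ≥ 0, so partner 2 offers 0 and keeps 600.
Round 3 (partner 1 proposes): rejecting gives partner 2 an expected 0.9 × 600 = 540, so partner 1 offers 540, keeping 60.
Round 2 (partner 2 proposes): rejecting gives partner 1 an expected 0.9 × 60 = 54; partner 2 offers that and keeps 546.
Round 1 (partner 1 proposes): rejecting gives partner 2 an expected 0.9 × 546 = 491.4; partner 1 offers that and keeps 108.6.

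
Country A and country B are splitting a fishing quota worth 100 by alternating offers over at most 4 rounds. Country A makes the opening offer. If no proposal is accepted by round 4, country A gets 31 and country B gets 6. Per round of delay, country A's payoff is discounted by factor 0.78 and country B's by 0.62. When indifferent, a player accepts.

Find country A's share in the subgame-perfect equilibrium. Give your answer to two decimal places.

65.67

Work backward from the last round.
Round 4 (country B proposes): country A gets 31 if talks fail, so country B offers 31 and keeps 69.
Round 3 (country A proposes): country B can get 69 next round, worth 0.62 × 69 = 42.78 now; country A offers that and keeps 57.22.
Round 2 (country B proposes): country A can get 57.22 next round, worth 0.78 × 57.22 = 44.6316 now. Country B offers 44.6316 and keeps 100 − 44.6316 = 55.3684.
Round 1 (country A proposes): country B can get 55.3684 next round, worth 0.62 × 55.3684 = 34.328408 now; country A offers that and keeps 65.671592.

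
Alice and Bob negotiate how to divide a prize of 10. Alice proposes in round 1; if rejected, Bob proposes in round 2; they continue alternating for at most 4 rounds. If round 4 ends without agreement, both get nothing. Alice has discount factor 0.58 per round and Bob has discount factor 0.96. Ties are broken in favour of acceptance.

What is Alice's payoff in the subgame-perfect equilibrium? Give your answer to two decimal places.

0.62

Round 4 (Bob proposes): rejection yields 0 for Alice; Bob offers 0 and keeps 10.
Round 3 (Alice proposes): Bob can get 10 next round, worth 0.96 × 10 = 9.6 now. Alice offers 9.6 and keeps 10 − 9.6 = 0.4.
Round 2 (Bob proposes): Alice can get 0.4 next round, worth 0.58 × 0.4 = 0.232 now; Bob offers that and keeps 9.768.
Round 1 (Alice proposes): Bob can get 9.768 next round, worth 0.96 × 9.768 = 9.37728 now, so Alice offers 9.37728, keeping 0.62272.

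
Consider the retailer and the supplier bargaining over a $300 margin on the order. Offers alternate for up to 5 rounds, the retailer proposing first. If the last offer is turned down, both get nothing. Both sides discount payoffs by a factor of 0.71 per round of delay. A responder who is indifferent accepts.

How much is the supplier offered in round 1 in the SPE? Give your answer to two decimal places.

92.91

Round 5 (the retailer proposes): rejection yields 0 for the supplier; the retailer offers 0 and keeps 300.
Round 4 (the supplier proposes): the retailer can get 300 next round, worth 0.71 × 300 = 213 now; the supplier offers that and keeps 87.
Round 3 (the retailer proposes): the supplier can get 87 next round, worth 0.71 × 87 = 61.77 now, so the retailer offers 61.77, keeping 238.23.
Round 2 (the supplier proposes): the retailer can get 238.23 next round, worth 0.71 × 238.23 = 169.1433 now. The supplier offers 169.1433 and keeps 300 − 169.1433 = 130.8567.
Round 1 (the retailer proposes): the supplier can get 130.8567 next round, worth 0.71 × 130.8567 = 92.908257 now. The retailer offers 92.908257 and keeps 300 − 92.908257 = 207.091743.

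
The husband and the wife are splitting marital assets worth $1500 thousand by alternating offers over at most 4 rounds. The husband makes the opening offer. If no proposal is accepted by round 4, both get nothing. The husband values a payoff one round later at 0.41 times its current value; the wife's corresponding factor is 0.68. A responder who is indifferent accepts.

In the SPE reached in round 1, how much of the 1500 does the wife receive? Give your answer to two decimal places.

886.18

Round 4 (the wife proposes): the husband will accept anything ≥ 0, so the wife offers 0 and keeps 1500.
Round 3 (the husband proposes): the wife can get 1500 next round, worth 0.68 × 1500 = 1020 now. The husband offers 1020 and keeps 1500 − 1020 = 480.
Round 2 (the wife proposes): the husband can get 480 next round, worth 0.41 × 480 = 196.8 now, so the wife offers 196.8, keeping 1303.2.
Round 1 (the husband proposes): the wife can get 1303.2 next round, worth 0.68 × 1303.2 = 886.176 now. The husband offers 886.176 and keeps 1500 − 886.176 = 613.824.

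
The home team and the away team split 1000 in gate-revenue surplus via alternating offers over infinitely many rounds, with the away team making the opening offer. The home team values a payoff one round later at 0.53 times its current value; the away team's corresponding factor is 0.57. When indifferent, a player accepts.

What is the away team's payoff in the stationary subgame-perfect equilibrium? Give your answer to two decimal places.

673.45

Let x be the away team's share when the away team proposes and y be the home team's share when the home team proposes.
The home team accepts iff offered ≥ 0.53·y, so x = 1000 − 0.53y. Symmetrically y = 1000 − 0.57x.
Substituting: x = 1000 − 0.53(1000 − 0.57x), giving x(1 − 0.57·0.53) = 1000(1 − 0.53).
So x = 1000 × 0.47 / 0.6979 ≈ 673.4489, and the home team receives 1000 − x ≈ 326.5511.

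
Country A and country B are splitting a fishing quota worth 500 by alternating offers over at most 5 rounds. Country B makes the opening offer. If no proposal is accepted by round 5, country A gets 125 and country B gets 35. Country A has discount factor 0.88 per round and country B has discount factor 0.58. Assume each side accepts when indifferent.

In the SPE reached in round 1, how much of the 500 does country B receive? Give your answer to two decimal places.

188.31

Round 5 (country B proposes): country A gets 125 if talks fail, so country B offers 125 and keeps 375.
Round 4 (country A proposes): country B can get 375 next round, worth 0.58 × 375 = 217.5 now, so country A offers 217.5, keeping 282.5.
Round 3 (country B proposes): country A can get 282.5 next round, worth 0.88 × 282.5 = 248.6 now. Country B offers 248.6 and keeps 500 − 248.6 = 251.4.
Round 2 (country A proposes): country B can get 251.4 next round, worth 0.58 × 251.4 = 145.812 now, so country A offers 145.812, keeping 354.188.
Round 1 (country B proposes): country A can get 354.188 next round, worth 0.88 × 354.188 = 311.68544 now; country B offers that and keeps 188.31456.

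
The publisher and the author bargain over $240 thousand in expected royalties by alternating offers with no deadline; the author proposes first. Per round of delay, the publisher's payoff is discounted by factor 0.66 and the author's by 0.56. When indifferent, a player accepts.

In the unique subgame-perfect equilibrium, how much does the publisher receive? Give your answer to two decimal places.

Let x be the author's share when the author proposes and y be the publisher's share when the publisher proposes.
The publisher accepts iff offered ≥ 0.66·y, so x = 240 − 0.66y. Symmetrically y = 240 − 0.56x.
Substituting: x = 240 − 0.66(240 − 0.56x), giving x(1 − 0.56·0.66) = 240(1 − 0.66).
So x = 240 × 0.34 / 0.6304 ≈ 129.4416, and the publisher receives 240 − x ≈ 110.5584.

110.56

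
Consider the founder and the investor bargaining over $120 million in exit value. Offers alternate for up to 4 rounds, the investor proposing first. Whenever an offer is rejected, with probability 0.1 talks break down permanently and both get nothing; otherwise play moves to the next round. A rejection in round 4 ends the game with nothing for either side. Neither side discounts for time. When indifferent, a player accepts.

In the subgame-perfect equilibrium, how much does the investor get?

Round 4 (the founder proposes): rejection yields 0 for the investor; the founder offers 0 and keeps 120.
Round 3 (the investor proposes): rejecting gives the founder an expected 0.9 × 120 = 108. The investor offers 108 and keeps 120 − 108 = 12.
Round 2 (the founder proposes): rejecting gives the investor an expected 0.9 × 12 = 10.8; the founder offers that and keeps 109.2.
Round 1 (the investor proposes): rejecting gives the founder an expected 0.9 × 109.2 = 98.28; the investor offers that and keeps 21.72.

21.72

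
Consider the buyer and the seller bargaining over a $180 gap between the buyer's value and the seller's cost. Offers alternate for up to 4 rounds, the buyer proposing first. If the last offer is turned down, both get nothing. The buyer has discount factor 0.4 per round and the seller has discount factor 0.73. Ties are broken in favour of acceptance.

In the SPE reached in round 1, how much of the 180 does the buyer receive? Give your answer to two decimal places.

Round 4 (the seller proposes): rejection yields 0 for the buyer; the seller offers 0 and keeps 180.
Round 3 (the buyer proposes): the seller can get 180 next round, worth 0.73 × 180 = 131.4 now, so the buyer offers 131.4, keeping 48.6.
Round 2 (the seller proposes): the buyer can get 48.6 next round, worth 0.4 × 48.6 = 19.44 now; the seller offers that and keeps 160.56.
Round 1 (the buyer proposes): the seller can get 160.56 next round, worth 0.73 × 160.56 = 117.2088 now, so the buyer offers 117.2088, keeping 62.7912.

62.79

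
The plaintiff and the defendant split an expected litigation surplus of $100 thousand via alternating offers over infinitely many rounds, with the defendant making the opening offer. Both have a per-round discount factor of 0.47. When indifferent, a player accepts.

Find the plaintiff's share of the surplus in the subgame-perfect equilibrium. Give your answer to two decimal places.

31.97

When the defendant proposes, the plaintiff accepts any offer worth at least 0.47 times what the plaintiff would get by proposing next round; and vice versa.
This gives x = 100 − 0.47y and y = 100 − 0.47x, where x and y are each side's share when it proposes.
Hence (1 − 0.47·0.47)x = 100(1 − 0.47), i.e. 0.7791·x = 53.
x ≈ 68.0272; the plaintiff's share is 100 − x ≈ 31.9728.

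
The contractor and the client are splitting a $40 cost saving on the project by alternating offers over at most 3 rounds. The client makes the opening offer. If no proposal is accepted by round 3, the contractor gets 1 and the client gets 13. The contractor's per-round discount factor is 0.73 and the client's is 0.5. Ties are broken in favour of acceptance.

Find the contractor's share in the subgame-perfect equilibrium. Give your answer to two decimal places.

By backward induction:
Round 3 (the client proposes): the contractor gets 1 if talks fail, so the client offers 1 and keeps 39.
Round 2 (the contractor proposes): the client can get 39 next round, worth 0.5 × 39 = 19.5 now. The contractor offers 19.5 and keeps 40 − 19.5 = 20.5.
Round 1 (the client proposes): the contractor can get 20.5 next round, worth 0.73 × 20.5 = 14.965 now, so the client offers 14.965, keeping 25.035.

14.97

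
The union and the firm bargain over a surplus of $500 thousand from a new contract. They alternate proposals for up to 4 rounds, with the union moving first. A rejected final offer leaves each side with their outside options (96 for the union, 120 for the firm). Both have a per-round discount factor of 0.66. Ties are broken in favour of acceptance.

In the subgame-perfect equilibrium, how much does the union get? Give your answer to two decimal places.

Round 4 (the firm proposes): the union gets 96 if talks fail, so the firm offers 96 and keeps 404.
Round 3 (the union proposes): the firm can get 404 next round, worth 0.66 × 404 = 266.64 now. The union offers 266.64 and keeps 500 − 266.64 = 233.36.
Round 2 (the firm proposes): the union can get 233.36 next round, worth 0.66 × 233.36 = 154.0176 now; the firm offers that and keeps 345.9824.
Round 1 (the union proposes): the firm can get 345.9824 next round, worth 0.66 × 345.9824 = 228.348384 now. The union offers 228.348384 and keeps 500 − 228.348384 = 271.651616.

271.65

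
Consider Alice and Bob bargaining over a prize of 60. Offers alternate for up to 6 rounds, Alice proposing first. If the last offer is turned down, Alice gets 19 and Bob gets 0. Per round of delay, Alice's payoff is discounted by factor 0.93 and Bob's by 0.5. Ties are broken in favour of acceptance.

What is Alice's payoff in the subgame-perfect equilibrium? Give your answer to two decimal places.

Round 6 (Bob proposes): Alice gets 19 if talks fail, so Bob offers 19 and keeps 41.
Round 5 (Alice proposes): Bob can get 41 next round, worth 0.5 × 41 = 20.5 now. Alice offers 20.5 and keeps 60 − 20.5 = 39.5.
Round 4 (Bob proposes): Alice can get 39.5 next round, worth 0.93 × 39.5 = 36.735 now. Bob offers 36.735 and keeps 60 − 36.735 = 23.265.
Round 3 (Alice proposes): Bob can get 23.265 next round, worth 0.5 × 23.265 = 11.6325 now, so Alice offers 11.6325, keeping 48.3675.
Round 2 (Bob proposes): Alice can get 48.3675 next round, worth 0.93 × 48.3675 = 44.981775 now; Bob offers that and keeps 15.018225.
Round 1 (Alice proposes): Bob can get 15.018225 next round, worth 0.5 × 15.018225 = 7.5091125 now, so Alice offers 7.5091125, keeping 52.4908875.

52.49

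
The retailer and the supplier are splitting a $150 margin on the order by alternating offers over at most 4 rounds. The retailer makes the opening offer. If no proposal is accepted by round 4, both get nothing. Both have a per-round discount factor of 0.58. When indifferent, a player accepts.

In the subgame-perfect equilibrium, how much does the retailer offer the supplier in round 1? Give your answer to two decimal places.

65.81

Round 4 (the supplier proposes): the retailer will accept anything ≥ 0, so the supplier offers 0 and keeps 150.
Round 3 (the retailer proposes): the supplier can get 150 next round, worth 0.58 × 150 = 87 now, so the retailer offers 87, keeping 63.
Round 2 (the supplier proposes): the retailer can get 63 next round, worth 0.58 × 63 = 36.54 now. The supplier offers 36.54 and keeps 150 − 36.54 = 113.46.
Round 1 (the retailer proposes): the supplier can get 113.46 next round, worth 0.58 × 113.46 = 65.8068 now, so the retailer offers 65.8068, keeping 84.1932.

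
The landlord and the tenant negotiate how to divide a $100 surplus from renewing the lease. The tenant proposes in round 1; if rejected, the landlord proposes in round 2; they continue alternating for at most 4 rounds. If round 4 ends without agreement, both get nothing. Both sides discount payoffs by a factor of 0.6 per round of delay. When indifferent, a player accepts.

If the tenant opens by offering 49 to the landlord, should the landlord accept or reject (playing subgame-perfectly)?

Accept

Work out the landlord's continuation value if the offer is rejected.
Round 4 (the landlord proposes): rejection yields 0 for the tenant; the landlord offers 0 and keeps 100.
Round 3 (the tenant proposes): the landlord can get 100 next round, worth 0.6 × 100 = 60 now; the tenant offers that and keeps 40.
Round 2 (the landlord proposes): the tenant can get 40 next round, worth 0.6 × 40 = 24 now, so the landlord offers 24, keeping 76.
So by rejecting in round 1, the landlord gets 76 next round, worth 0.6 × 76 = 45.6 now.
Offer 49 ≥ 45.6, so the landlord accepts.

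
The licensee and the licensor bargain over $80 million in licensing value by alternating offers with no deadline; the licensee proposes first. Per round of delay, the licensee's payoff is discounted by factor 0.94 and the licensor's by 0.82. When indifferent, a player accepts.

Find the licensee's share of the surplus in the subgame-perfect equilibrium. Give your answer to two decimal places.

62.83

Let x be the licensee's share when the licensee proposes and y be the licensor's share when the licensor proposes.
The licensor accepts iff offered ≥ 0.82·y, so x = 80 − 0.82y. Symmetrically y = 80 − 0.94x.
Substituting: x = 80 − 0.82(80 − 0.94x), giving x(1 − 0.94·0.82) = 80(1 − 0.82).
So x = 80 × 0.18 / 0.2292 ≈ 62.8272, and the licensor receives 80 − x ≈ 17.1728.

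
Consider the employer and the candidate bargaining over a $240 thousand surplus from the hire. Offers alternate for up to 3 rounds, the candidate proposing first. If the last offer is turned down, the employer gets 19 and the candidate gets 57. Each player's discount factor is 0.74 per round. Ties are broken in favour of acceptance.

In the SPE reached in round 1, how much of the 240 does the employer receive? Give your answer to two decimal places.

Round 3 (the candidate proposes): the employer gets 19 if talks fail, so the candidate offers 19 and keeps 221.
Round 2 (the employer proposes): the candidate can get 221 next round, worth 0.74 × 221 = 163.54 now, so the employer offers 163.54, keeping 76.46.
Round 1 (the candidate proposes): the employer can get 76.46 next round, worth 0.74 × 76.46 = 56.5804 now, so the candidate offers 56.5804, keeping 183.4196.

56.58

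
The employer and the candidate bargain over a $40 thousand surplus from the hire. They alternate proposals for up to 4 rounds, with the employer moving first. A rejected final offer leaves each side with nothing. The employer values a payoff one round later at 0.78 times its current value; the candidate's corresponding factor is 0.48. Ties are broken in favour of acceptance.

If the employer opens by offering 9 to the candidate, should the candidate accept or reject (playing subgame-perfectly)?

Reject

Round 4 (the candidate proposes): the employer will accept anything ≥ 0, so the candidate offers 0 and keeps 40.
Round 3 (the employer proposes): the candidate can get 40 next round, worth 0.48 × 40 = 19.2 now. The employer offers 19.2 and keeps 40 − 19.2 = 20.8.
Round 2 (the candidate proposes): the employer can get 20.8 next round, worth 0.78 × 20.8 = 16.224 now, so the candidate offers 16.224, keeping 23.776.
So by rejecting in round 1, the candidate gets 23.776 next round, worth 0.48 × 23.776 = 11.41248 now.
Offer 9 < 11.41248, so the candidate rejects.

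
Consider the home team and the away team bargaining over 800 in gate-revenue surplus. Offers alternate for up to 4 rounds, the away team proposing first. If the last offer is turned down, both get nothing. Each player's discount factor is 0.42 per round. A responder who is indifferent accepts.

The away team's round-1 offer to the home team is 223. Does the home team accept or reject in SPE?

Reject

Round 4 (the home team proposes): rejection yields 0 for the away team; the home team offers 0 and keeps 800.
Round 3 (the away team proposes): the home team can get 800 next round, worth 0.42 × 800 = 336 now. The away team offers 336 and keeps 800 − 336 = 464.
Round 2 (the home team proposes): the away team can get 464 next round, worth 0.42 × 464 = 194.88 now; the home team offers that and keeps 605.12.
So by rejecting in round 1, the home team gets 605.12 next round, worth 0.42 × 605.12 = 254.1504 now.
Offer 223 < 254.1504, so the home team rejects.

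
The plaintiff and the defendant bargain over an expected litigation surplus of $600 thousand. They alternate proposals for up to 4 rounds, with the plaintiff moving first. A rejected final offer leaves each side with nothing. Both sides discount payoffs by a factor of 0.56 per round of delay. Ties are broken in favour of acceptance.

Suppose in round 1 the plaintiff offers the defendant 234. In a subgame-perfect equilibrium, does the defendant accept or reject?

Round 4 (the defendant proposes): rejection yields 0 for the plaintiff; the defendant offers 0 and keeps 600.
Round 3 (the plaintiff proposes): the defendant can get 600 next round, worth 0.56 × 600 = 336 now, so the plaintiff offers 336, keeping 264.
Round 2 (the defendant proposes): the plaintiff can get 264 next round, worth 0.56 × 264 = 147.84 now. The defendant offers 147.84 and keeps 600 − 147.84 = 452.16.
So by rejecting in round 1, the defendant gets 452.16 next round, worth 0.56 × 452.16 = 253.2096 now.
Offer 234 < 253.2096, so the defendant rejects.

Reject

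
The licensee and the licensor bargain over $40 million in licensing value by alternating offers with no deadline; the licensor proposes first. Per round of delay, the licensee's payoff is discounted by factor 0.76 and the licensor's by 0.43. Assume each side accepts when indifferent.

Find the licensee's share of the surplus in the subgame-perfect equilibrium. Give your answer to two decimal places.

25.74

When the licensor proposes, the licensee accepts any offer worth at least 0.76 times what the licensee would get by proposing next round; and vice versa.
This gives x = 40 − 0.76y and y = 40 − 0.43x, where x and y are each side's share when it proposes.
Hence (1 − 0.76·0.43)x = 40(1 − 0.76), i.e. 0.6732·x = 9.6.
x ≈ 14.2602; the licensee's share is 40 − x ≈ 25.7398.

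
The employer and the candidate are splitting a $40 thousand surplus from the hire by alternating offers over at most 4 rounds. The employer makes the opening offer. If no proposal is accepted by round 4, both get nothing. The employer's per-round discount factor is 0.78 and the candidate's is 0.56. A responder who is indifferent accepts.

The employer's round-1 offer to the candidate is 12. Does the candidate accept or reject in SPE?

Work out the candidate's continuation value if the offer is rejected.
Round 4 (the candidate proposes): rejection yields 0 for the employer; the candidate offers 0 and keeps 40.
Round 3 (the employer proposes): the candidate can get 40 next round, worth 0.56 × 40 = 22.4 now, so the employer offers 22.4, keeping 17.6.
Round 2 (the candidate proposes): the employer can get 17.6 next round, worth 0.78 × 17.6 = 13.728 now; the candidate offers that and keeps 26.272.
So by rejecting in round 1, the candidate gets 26.272 next round, worth 0.56 × 26.272 = 14.71232 now.
Offer 12 < 14.71232, so the candidate rejects.

Reject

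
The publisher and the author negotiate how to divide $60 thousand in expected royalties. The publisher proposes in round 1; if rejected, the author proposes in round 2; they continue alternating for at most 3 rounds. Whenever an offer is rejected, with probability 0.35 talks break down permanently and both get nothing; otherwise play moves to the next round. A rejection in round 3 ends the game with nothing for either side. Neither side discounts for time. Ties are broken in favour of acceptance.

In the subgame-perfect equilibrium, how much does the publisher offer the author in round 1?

13.65

By backward induction:
Round 3 (the publisher proposes): rejection yields 0 for the author; the publisher offers 0 and keeps 60.
Round 2 (the author proposes): rejecting gives the publisher an expected 0.65 × 60 = 39; the author offers that and keeps 21.
Round 1 (the publisher proposes): rejecting gives the author an expected 0.65 × 21 = 13.65, so the publisher offers 13.65, keeping 46.35.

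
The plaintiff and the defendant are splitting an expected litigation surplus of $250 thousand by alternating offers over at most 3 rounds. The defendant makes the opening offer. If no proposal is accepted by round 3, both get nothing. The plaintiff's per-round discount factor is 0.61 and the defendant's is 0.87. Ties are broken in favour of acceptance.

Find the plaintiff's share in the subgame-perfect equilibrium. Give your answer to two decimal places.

19.83

Round 3 (the defendant proposes): the plaintiff will accept anything ≥ 0, so the defendant offers 0 and keeps 250.
Round 2 (the plaintiff proposes): the defendant can get 250 next round, worth 0.87 × 250 = 217.5 now, so the plaintiff offers 217.5, keeping 32.5.
Round 1 (the defendant proposes): the plaintiff can get 32.5 next round, worth 0.61 × 32.5 = 19.825 now, so the defendant offers 19.825, keeping 230.175.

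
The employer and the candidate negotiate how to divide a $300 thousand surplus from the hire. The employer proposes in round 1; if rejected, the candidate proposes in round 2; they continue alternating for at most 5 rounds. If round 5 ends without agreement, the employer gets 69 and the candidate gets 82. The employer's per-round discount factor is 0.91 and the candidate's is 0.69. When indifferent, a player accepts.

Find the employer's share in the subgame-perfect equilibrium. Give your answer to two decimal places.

237.34

Round 5 (the employer proposes): the candidate gets 82 if talks fail, so the employer offers 82 and keeps 218.
Round 4 (the candidate proposes): the employer can get 218 next round, worth 0.91 × 218 = 198.38 now; the candidate offers that and keeps 101.62.
Round 3 (the employer proposes): the candidate can get 101.62 next round, worth 0.69 × 101.62 = 70.1178 now. The employer offers 70.1178 and keeps 300 − 70.1178 = 229.8822.
Round 2 (the candidate proposes): the employer can get 229.8822 next round, worth 0.91 × 229.8822 = 209.192802 now, so the candidate offers 209.192802, keeping 90.807198.
Round 1 (the employer proposes): the candidate can get 90.807198 next round, worth 0.69 × 90.807198 = 62.65696662 now; the employer offers that and keeps 237.34303338.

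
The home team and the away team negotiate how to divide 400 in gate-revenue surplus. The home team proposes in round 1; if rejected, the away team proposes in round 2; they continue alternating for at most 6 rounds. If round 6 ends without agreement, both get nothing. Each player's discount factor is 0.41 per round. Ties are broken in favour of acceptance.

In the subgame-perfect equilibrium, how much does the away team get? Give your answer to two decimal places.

117.66

Round 6 (the away team proposes): rejection yields 0 for the home team; the away team offers 0 and keeps 400.
Round 5 (the home team proposes): the away team can get 400 next round, worth 0.41 × 400 = 164 now; the home team offers that and keeps 236.
Round 4 (the away team proposes): the home team can get 236 next round, worth 0.41 × 236 = 96.76 now, so the away team offers 96.76, keeping 303.24.
Round 3 (the home team proposes): the away team can get 303.24 next round, worth 0.41 × 303.24 = 124.3284 now, so the home team offers 124.3284, keeping 275.6716.
Round 2 (the away team proposes): the home team can get 275.6716 next round, worth 0.41 × 275.6716 = 113.025356 now. The away team offers 113.025356 and keeps 400 − 113.025356 = 286.974644.
Round 1 (the home team proposes): the away team can get 286.974644 next round, worth 0.41 × 286.974644 = 117.65960404 now. The home team offers 117.65960404 and keeps 400 − 117.65960404 = 282.34039596.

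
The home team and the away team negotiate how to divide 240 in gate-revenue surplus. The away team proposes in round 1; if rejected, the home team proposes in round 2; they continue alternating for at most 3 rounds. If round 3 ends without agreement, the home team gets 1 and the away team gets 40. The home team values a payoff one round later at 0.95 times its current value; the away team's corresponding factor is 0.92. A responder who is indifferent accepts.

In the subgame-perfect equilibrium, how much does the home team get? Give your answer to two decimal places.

Round 3 (the away team proposes): the home team gets 1 if talks fail, so the away team offers 1 and keeps 239.
Round 2 (the home team proposes): the away team can get 239 next round, worth 0.92 × 239 = 219.88 now. The home team offers 219.88 and keeps 240 − 219.88 = 20.12.
Round 1 (the away team proposes): the home team can get 20.12 next round, worth 0.95 × 20.12 = 19.114 now, so the away team offers 19.114, keeping 220.886.

19.11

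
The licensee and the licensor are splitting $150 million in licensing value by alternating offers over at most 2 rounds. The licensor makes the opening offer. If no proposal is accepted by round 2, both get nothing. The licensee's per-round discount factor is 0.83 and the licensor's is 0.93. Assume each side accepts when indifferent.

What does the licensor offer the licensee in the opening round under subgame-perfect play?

124.5

Solve by backward induction from round 2.
Round 2 (the licensee proposes): the licensor will accept anything ≥ 0, so the licensee offers 0 and keeps 150.
Round 1 (the licensor proposes): the licensee can get 150 next round, worth 0.83 × 150 = 124.5 now; the licensor offers that and keeps 25.5.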